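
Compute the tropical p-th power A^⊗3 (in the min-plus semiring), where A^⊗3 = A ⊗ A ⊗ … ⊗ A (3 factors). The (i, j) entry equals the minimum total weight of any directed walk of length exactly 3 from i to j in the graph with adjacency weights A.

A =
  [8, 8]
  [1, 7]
A^⊗3 =
  [16, 17]
  [10, 16]

Each entry (A^⊗3)_ij equals the minimum over all length-3 walks i = v_0 → v_1 → … → v_3 = j of Σ_t A[v_t][v_{t+1}]. For example, for (i, j) = (0, 1) we minimise over 4 possible intermediate vertex sequences; the minimum is 17, attained along the walk 0 → 1 → 0 → 1.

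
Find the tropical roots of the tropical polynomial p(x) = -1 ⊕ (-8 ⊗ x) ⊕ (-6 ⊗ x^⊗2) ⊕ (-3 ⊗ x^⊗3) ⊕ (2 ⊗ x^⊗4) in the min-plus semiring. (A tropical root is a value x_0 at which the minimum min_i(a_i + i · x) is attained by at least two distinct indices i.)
Roots: {-5, -3, -2, 7}

Each tropical root is a break point of the lower envelope of the lines y = a_i + i · x (there are 5 lines, with slopes 0, 1, ..., 4). Only the lines that attain the minimum somewhere contribute to roots; other lines are dominated. Here the surviving (envelope) indices are i = 4, i = 3, i = 2, i = 1, i = 0.
Intersections between consecutive envelope lines give the roots: for adjacent envelope indices i < j the intersection is x = (a_i − a_j) / (j − i). Reading off the sorted break points: {-5, -3, -2, 7}.
Verification: at each break x_0, at least two indices attain the minimum of min_i(a_i + i · x_0).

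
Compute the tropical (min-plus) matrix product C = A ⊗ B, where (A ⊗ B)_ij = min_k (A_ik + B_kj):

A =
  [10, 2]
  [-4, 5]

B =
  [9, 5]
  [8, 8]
A ⊗ B =
  [10, 10]
  [5, 1]

Apply the min-plus product entry-by-entry:
  C[0][0] = min over k of (A[0][0] + B[0][0] = 10 + 9 = 19, A[0][1] + B[1][0] = 2 + 8 = 10) = 10 (attained at k = 1)
  C[0][1] = min over k of (A[0][0] + B[0][1] = 10 + 5 = 15, A[0][1] + B[1][1] = 2 + 8 = 10) = 10 (attained at k = 1)
  C[1][0] = min over k of (A[1][0] + B[0][0] = -4 + 9 = 5, A[1][1] + B[1][0] = 5 + 8 = 13) = 5 (attained at k = 0)
  C[1][1] = min over k of (A[1][0] + B[0][1] = -4 + 5 = 1, A[1][1] + B[1][1] = 5 + 8 = 13) = 1 (attained at k = 0)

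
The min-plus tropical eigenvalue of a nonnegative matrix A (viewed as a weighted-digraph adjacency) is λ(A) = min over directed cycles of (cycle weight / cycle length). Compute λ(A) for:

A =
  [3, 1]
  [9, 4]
λ(A) = 3

Enumerate directed cycles and compute their means (weight / length). Sample:
  cycle 0 → 0: weight = 3, length = 1, mean = 3/1 ≈ 3.000
  cycle 1 → 1: weight = 4, length = 1, mean = 4/1 ≈ 4.000
  cycle 0 → 1 → 0: weight = 10, length = 2, mean = 10/2 ≈ 5.000
  cycle 1 → 0 → 1: weight = 10, length = 2, mean = 10/2 ≈ 5.000
Minimum mean = 3.000, attained e.g. along the cycle 0 → 0 with weight 3 and length 1. So λ(A) = 3/1 = 3.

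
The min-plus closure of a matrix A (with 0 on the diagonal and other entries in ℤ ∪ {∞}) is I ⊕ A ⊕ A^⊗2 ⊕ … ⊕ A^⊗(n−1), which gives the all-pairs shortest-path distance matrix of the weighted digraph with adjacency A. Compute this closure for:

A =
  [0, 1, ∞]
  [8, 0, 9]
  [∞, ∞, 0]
Closure =
  [0, 1, 10]
  [8, 0, 9]
  [∞, ∞, 0]

This is the Floyd-Warshall all-pairs shortest-path computation. For each intermediate vertex k = 0, 1, …, 2, update dist[i][j] ← min(dist[i][j], dist[i][k] + dist[k][j]). The final matrix gives, for each (i, j), the minimum total weight of any directed path from i to j (possibly empty when i = j).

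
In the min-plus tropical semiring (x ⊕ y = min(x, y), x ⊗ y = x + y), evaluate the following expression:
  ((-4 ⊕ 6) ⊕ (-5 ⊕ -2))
((-4 ⊕ 6) ⊕ (-5 ⊕ -2)) = -5

Expand innermost to outermost. Recall ⊕ takes the minimum of its arguments and ⊗ takes their sum. Working out the expression ((-4 ⊕ 6) ⊕ (-5 ⊕ -2)) gives -5.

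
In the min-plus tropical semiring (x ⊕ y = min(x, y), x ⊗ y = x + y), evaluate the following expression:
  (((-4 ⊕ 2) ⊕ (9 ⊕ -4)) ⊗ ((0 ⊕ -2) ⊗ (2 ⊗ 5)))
(((-4 ⊕ 2) ⊕ (9 ⊕ -4)) ⊗ ((0 ⊕ -2) ⊗ (2 ⊗ 5))) = 1

Expand innermost to outermost. Recall ⊕ takes the minimum of its arguments and ⊗ takes their sum. Working out the expression (((-4 ⊕ 2) ⊕ (9 ⊕ -4)) ⊗ ((0 ⊕ -2) ⊗ (2 ⊗ 5))) gives 1.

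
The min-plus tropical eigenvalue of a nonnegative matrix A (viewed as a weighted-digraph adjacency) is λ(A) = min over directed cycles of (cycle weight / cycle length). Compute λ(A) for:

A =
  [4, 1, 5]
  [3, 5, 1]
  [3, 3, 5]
λ(A) = 5/3

Enumerate directed cycles and compute their means (weight / length). Sample:
  cycle 0 → 0: weight = 4, length = 1, mean = 4/1 ≈ 4.000
  cycle 1 → 1: weight = 5, length = 1, mean = 5/1 ≈ 5.000
  cycle 2 → 2: weight = 5, length = 1, mean = 5/1 ≈ 5.000
  cycle 0 → 1 → 0: weight = 4, length = 2, mean = 4/2 ≈ 2.000
  cycle 0 → 2 → 0: weight = 8, length = 2, mean = 8/2 ≈ 4.000
  cycle 1 → 0 → 1: weight = 4, length = 2, mean = 4/2 ≈ 2.000
Minimum mean = 1.667, attained e.g. along the cycle 0 → 1 → 2 → 0 with weight 5 and length 3. So λ(A) = 5/3 = 5/3.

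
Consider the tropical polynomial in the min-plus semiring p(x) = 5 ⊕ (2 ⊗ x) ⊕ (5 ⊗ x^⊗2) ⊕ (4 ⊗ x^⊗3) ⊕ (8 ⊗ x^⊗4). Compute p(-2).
p(-2) = -2

A tropical monomial a ⊗ x^⊗i evaluates to a + i · x. Evaluating each term at x = -2:
  Term 0 contributes 5 + 0 · -2 = 5
  Term 1 contributes 2 + 1 · -2 = 0
  Term 2 contributes 5 + 2 · -2 = 1
  Term 3 contributes 4 + 3 · -2 = -2
  Term 4 contributes 8 + 4 · -2 = 0
p(-2) = ⊕ of these = min[5, 0, 1, -2, 0] = -2.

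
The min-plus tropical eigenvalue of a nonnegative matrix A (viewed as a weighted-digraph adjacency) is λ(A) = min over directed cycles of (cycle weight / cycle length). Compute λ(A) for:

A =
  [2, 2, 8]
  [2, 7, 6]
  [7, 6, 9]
λ(A) = 2

Enumerate directed cycles and compute their means (weight / length). Sample:
  cycle 0 → 0: weight = 2, length = 1, mean = 2/1 ≈ 2.000
  cycle 1 → 1: weight = 7, length = 1, mean = 7/1 ≈ 7.000
  cycle 2 → 2: weight = 9, length = 1, mean = 9/1 ≈ 9.000
  cycle 0 → 1 → 0: weight = 4, length = 2, mean = 4/2 ≈ 2.000
  cycle 0 → 2 → 0: weight = 15, length = 2, mean = 15/2 ≈ 7.500
  cycle 1 → 0 → 1: weight = 4, length = 2, mean = 4/2 ≈ 2.000
Minimum mean = 2.000, attained e.g. along the cycle 0 → 0 with weight 2 and length 1. So λ(A) = 2/1 = 2.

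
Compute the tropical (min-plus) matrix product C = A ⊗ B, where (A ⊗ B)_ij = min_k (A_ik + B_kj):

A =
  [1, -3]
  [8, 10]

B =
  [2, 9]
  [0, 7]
A ⊗ B =
  [-3, 4]
  [10, 17]

Apply the min-plus product entry-by-entry:
  C[0][0] = min over k of (A[0][0] + B[0][0] = 1 + 2 = 3, A[0][1] + B[1][0] = -3 + 0 = -3) = -3 (attained at k = 1)
  C[0][1] = min over k of (A[0][0] + B[0][1] = 1 + 9 = 10, A[0][1] + B[1][1] = -3 + 7 = 4) = 4 (attained at k = 1)
  C[1][0] = min over k of (A[1][0] + B[0][0] = 8 + 2 = 10, A[1][1] + B[1][0] = 10 + 0 = 10) = 10 (attained at k = 0)
  C[1][1] = min over k of (A[1][0] + B[0][1] = 8 + 9 = 17, A[1][1] + B[1][1] = 10 + 7 = 17) = 17 (attained at k = 0)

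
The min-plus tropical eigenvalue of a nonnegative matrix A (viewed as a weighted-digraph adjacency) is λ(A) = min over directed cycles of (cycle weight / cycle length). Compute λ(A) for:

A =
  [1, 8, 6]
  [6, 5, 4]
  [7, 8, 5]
λ(A) = 1

Enumerate directed cycles and compute their means (weight / length). Sample:
  cycle 0 → 0: weight = 1, length = 1, mean = 1/1 ≈ 1.000
  cycle 1 → 1: weight = 5, length = 1, mean = 5/1 ≈ 5.000
  cycle 2 → 2: weight = 5, length = 1, mean = 5/1 ≈ 5.000
  cycle 0 → 1 → 0: weight = 14, length = 2, mean = 14/2 ≈ 7.000
  cycle 0 → 2 → 0: weight = 13, length = 2, mean = 13/2 ≈ 6.500
  cycle 1 → 0 → 1: weight = 14, length = 2, mean = 14/2 ≈ 7.000
Minimum mean = 1.000, attained e.g. along the cycle 0 → 0 with weight 1 and length 1. So λ(A) = 1/1 = 1.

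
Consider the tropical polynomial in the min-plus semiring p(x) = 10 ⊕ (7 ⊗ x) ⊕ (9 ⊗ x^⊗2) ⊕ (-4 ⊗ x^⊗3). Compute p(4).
p(4) = 8

A tropical monomial a ⊗ x^⊗i evaluates to a + i · x. Evaluating each term at x = 4:
  Term 0 contributes 10 + 0 · 4 = 10
  Term 1 contributes 7 + 1 · 4 = 11
  Term 2 contributes 9 + 2 · 4 = 17
  Term 3 contributes -4 + 3 · 4 = 8
p(4) = ⊕ of these = min[10, 11, 17, 8] = 8.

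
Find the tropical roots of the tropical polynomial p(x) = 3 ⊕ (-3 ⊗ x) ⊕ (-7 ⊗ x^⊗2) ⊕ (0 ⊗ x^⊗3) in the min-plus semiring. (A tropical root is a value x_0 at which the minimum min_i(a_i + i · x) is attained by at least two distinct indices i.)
Roots: {-7, 4, 6}

Each tropical root is a break point of the lower envelope of the lines y = a_i + i · x (there are 4 lines, with slopes 0, 1, ..., 3). Only the lines that attain the minimum somewhere contribute to roots; other lines are dominated. Here the surviving (envelope) indices are i = 3, i = 2, i = 1, i = 0.
Intersections between consecutive envelope lines give the roots: for adjacent envelope indices i < j the intersection is x = (a_i − a_j) / (j − i). Reading off the sorted break points: {-7, 4, 6}.
Verification: at each break x_0, at least two indices attain the minimum of min_i(a_i + i · x_0).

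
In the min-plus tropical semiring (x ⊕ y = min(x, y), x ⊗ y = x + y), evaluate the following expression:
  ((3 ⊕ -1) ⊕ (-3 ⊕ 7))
((3 ⊕ -1) ⊕ (-3 ⊕ 7)) = -3

Expand innermost to outermost. Recall ⊕ takes the minimum of its arguments and ⊗ takes their sum. Working out the expression ((3 ⊕ -1) ⊕ (-3 ⊕ 7)) gives -3.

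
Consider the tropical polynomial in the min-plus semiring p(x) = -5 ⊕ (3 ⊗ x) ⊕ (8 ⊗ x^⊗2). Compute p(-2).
p(-2) = -5

A tropical monomial a ⊗ x^⊗i evaluates to a + i · x. Evaluating each term at x = -2:
  Term 0 contributes -5 + 0 · -2 = -5
  Term 1 contributes 3 + 1 · -2 = 1
  Term 2 contributes 8 + 2 · -2 = 4
p(-2) = ⊕ of these = min[-5, 1, 4] = -5.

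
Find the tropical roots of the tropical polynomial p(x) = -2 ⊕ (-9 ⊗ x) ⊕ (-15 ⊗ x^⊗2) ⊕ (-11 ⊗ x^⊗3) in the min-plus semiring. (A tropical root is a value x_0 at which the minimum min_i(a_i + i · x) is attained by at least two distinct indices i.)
Roots: {-4, 6, 7}

Each tropical root is a break point of the lower envelope of the lines y = a_i + i · x (there are 4 lines, with slopes 0, 1, ..., 3). Only the lines that attain the minimum somewhere contribute to roots; other lines are dominated. Here the surviving (envelope) indices are i = 3, i = 2, i = 1, i = 0.
Intersections between consecutive envelope lines give the roots: for adjacent envelope indices i < j the intersection is x = (a_i − a_j) / (j − i). Reading off the sorted break points: {-4, 6, 7}.
Verification: at each break x_0, at least two indices attain the minimum of min_i(a_i + i · x_0).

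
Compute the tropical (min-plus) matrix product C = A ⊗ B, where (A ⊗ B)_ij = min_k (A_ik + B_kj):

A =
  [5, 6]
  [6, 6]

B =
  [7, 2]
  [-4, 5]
A ⊗ B =
  [2, 7]
  [2, 8]

Apply the min-plus product entry-by-entry:
  C[0][0] = min over k of (A[0][0] + B[0][0] = 5 + 7 = 12, A[0][1] + B[1][0] = 6 + -4 = 2) = 2 (attained at k = 1)
  C[0][1] = min over k of (A[0][0] + B[0][1] = 5 + 2 = 7, A[0][1] + B[1][1] = 6 + 5 = 11) = 7 (attained at k = 0)
  C[1][0] = min over k of (A[1][0] + B[0][0] = 6 + 7 = 13, A[1][1] + B[1][0] = 6 + -4 = 2) = 2 (attained at k = 1)
  C[1][1] = min over k of (A[1][0] + B[0][1] = 6 + 2 = 8, A[1][1] + B[1][1] = 6 + 5 = 11) = 8 (attained at k = 0)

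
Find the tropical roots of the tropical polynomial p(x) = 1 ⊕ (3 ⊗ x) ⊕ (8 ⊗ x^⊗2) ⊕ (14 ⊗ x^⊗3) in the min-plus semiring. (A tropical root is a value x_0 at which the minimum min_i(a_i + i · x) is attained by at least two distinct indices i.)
Roots: {-6, -5, -2}

Each tropical root is a break point of the lower envelope of the lines y = a_i + i · x (there are 4 lines, with slopes 0, 1, ..., 3). Only the lines that attain the minimum somewhere contribute to roots; other lines are dominated. Here the surviving (envelope) indices are i = 3, i = 2, i = 1, i = 0.
Intersections between consecutive envelope lines give the roots: for adjacent envelope indices i < j the intersection is x = (a_i − a_j) / (j − i). Reading off the sorted break points: {-6, -5, -2}.
Verification: at each break x_0, at least two indices attain the minimum of min_i(a_i + i · x_0).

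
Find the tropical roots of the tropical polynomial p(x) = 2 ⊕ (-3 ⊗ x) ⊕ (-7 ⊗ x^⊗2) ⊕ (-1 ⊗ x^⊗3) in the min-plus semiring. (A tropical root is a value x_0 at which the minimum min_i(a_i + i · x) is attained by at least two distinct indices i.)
Roots: {-6, 4, 5}

Each tropical root is a break point of the lower envelope of the lines y = a_i + i · x (there are 4 lines, with slopes 0, 1, ..., 3). Only the lines that attain the minimum somewhere contribute to roots; other lines are dominated. Here the surviving (envelope) indices are i = 3, i = 2, i = 1, i = 0.
Intersections between consecutive envelope lines give the roots: for adjacent envelope indices i < j the intersection is x = (a_i − a_j) / (j − i). Reading off the sorted break points: {-6, 4, 5}.
Verification: at each break x_0, at least two indices attain the minimum of min_i(a_i + i · x_0).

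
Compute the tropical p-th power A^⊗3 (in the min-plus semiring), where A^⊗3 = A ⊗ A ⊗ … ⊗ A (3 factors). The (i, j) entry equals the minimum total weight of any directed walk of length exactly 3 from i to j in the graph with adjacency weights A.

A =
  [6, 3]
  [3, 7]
A^⊗3 =
  [12, 9]
  [9, 12]

Each entry (A^⊗3)_ij equals the minimum over all length-3 walks i = v_0 → v_1 → … → v_3 = j of Σ_t A[v_t][v_{t+1}]. For example, for (i, j) = (0, 1) we minimise over 4 possible intermediate vertex sequences; the minimum is 9, attained along the walk 0 → 1 → 0 → 1.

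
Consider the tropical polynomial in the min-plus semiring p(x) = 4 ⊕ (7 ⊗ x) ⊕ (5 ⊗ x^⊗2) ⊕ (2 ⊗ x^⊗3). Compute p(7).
p(7) = 4

A tropical monomial a ⊗ x^⊗i evaluates to a + i · x. Evaluating each term at x = 7:
  Term 0 contributes 4 + 0 · 7 = 4
  Term 1 contributes 7 + 1 · 7 = 14
  Term 2 contributes 5 + 2 · 7 = 19
  Term 3 contributes 2 + 3 · 7 = 23
p(7) = ⊕ of these = min[4, 14, 19, 23] = 4.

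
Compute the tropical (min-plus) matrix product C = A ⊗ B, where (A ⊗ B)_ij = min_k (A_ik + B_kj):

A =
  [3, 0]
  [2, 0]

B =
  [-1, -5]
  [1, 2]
A ⊗ B =
  [1, -2]
  [1, -3]

Apply the min-plus product entry-by-entry:
  C[0][0] = min over k of (A[0][0] + B[0][0] = 3 + -1 = 2, A[0][1] + B[1][0] = 0 + 1 = 1) = 1 (attained at k = 1)
  C[0][1] = min over k of (A[0][0] + B[0][1] = 3 + -5 = -2, A[0][1] + B[1][1] = 0 + 2 = 2) = -2 (attained at k = 0)
  C[1][0] = min over k of (A[1][0] + B[0][0] = 2 + -1 = 1, A[1][1] + B[1][0] = 0 + 1 = 1) = 1 (attained at k = 0)
  C[1][1] = min over k of (A[1][0] + B[0][1] = 2 + -5 = -3, A[1][1] + B[1][1] = 0 + 2 = 2) = -3 (attained at k = 0)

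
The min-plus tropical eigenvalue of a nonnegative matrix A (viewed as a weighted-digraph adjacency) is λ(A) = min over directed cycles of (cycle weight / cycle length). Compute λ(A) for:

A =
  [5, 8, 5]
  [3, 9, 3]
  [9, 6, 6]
λ(A) = 9/2

Enumerate directed cycles and compute their means (weight / length). Sample:
  cycle 0 → 0: weight = 5, length = 1, mean = 5/1 ≈ 5.000
  cycle 1 → 1: weight = 9, length = 1, mean = 9/1 ≈ 9.000
  cycle 2 → 2: weight = 6, length = 1, mean = 6/1 ≈ 6.000
  cycle 0 → 1 → 0: weight = 11, length = 2, mean = 11/2 ≈ 5.500
  cycle 0 → 2 → 0: weight = 14, length = 2, mean = 14/2 ≈ 7.000
  cycle 1 → 0 → 1: weight = 11, length = 2, mean = 11/2 ≈ 5.500
Minimum mean = 4.500, attained e.g. along the cycle 1 → 2 → 1 with weight 9 and length 2. So λ(A) = 9/2 = 9/2.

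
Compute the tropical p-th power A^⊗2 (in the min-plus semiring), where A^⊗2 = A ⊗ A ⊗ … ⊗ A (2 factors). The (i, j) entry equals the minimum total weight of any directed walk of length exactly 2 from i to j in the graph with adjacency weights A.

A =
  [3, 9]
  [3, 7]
A^⊗2 =
  [6, 12]
  [6, 12]

Each entry (A^⊗2)_ij equals the minimum over all length-2 walks i = v_0 → v_1 → … → v_2 = j of Σ_t A[v_t][v_{t+1}]. For example, for (i, j) = (0, 1) we minimise over 2 possible intermediate vertex sequences; the minimum is 12, attained along the walk 0 → 0 → 1.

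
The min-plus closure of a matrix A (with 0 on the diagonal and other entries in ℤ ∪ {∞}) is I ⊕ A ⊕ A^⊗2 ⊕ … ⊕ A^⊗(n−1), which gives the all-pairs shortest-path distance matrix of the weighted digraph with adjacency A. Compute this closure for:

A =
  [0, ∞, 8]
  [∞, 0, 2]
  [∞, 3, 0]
Closure =
  [0, 11, 8]
  [∞, 0, 2]
  [∞, 3, 0]

This is the Floyd-Warshall all-pairs shortest-path computation. For each intermediate vertex k = 0, 1, …, 2, update dist[i][j] ← min(dist[i][j], dist[i][k] + dist[k][j]). The final matrix gives, for each (i, j), the minimum total weight of any directed path from i to j (possibly empty when i = j).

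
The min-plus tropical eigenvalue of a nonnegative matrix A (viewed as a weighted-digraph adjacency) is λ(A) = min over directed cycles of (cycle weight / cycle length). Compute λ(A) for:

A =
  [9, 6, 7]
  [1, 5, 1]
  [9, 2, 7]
λ(A) = 3/2

Enumerate directed cycles and compute their means (weight / length). Sample:
  cycle 0 → 0: weight = 9, length = 1, mean = 9/1 ≈ 9.000
  cycle 1 → 1: weight = 5, length = 1, mean = 5/1 ≈ 5.000
  cycle 2 → 2: weight = 7, length = 1, mean = 7/1 ≈ 7.000
  cycle 0 → 1 → 0: weight = 7, length = 2, mean = 7/2 ≈ 3.500
  cycle 0 → 2 → 0: weight = 16, length = 2, mean = 16/2 ≈ 8.000
  cycle 1 → 0 → 1: weight = 7, length = 2, mean = 7/2 ≈ 3.500
Minimum mean = 1.500, attained e.g. along the cycle 1 → 2 → 1 with weight 3 and length 2. So λ(A) = 3/2 = 3/2.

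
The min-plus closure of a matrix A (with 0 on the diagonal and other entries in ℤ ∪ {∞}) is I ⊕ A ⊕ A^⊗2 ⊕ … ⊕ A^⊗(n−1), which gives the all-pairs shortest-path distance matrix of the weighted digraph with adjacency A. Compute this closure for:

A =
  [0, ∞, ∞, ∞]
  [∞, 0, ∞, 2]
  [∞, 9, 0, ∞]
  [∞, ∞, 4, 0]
Closure =
  [0, ∞, ∞, ∞]
  [∞, 0, 6, 2]
  [∞, 9, 0, 11]
  [∞, 13, 4, 0]

This is the Floyd-Warshall all-pairs shortest-path computation. For each intermediate vertex k = 0, 1, …, 3, update dist[i][j] ← min(dist[i][j], dist[i][k] + dist[k][j]). The final matrix gives, for each (i, j), the minimum total weight of any directed path from i to j (possibly empty when i = j).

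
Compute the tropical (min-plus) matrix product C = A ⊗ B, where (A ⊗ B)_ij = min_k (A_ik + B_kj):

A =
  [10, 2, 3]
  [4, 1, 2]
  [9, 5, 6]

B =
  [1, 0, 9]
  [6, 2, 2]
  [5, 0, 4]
A ⊗ B =
  [8, 3, 4]
  [5, 2, 3]
  [10, 6, 7]

Apply the min-plus product entry-by-entry:
  C[0][0] = min over k of (A[0][0] + B[0][0] = 10 + 1 = 11, A[0][1] + B[1][0] = 2 + 6 = 8, A[0][2] + B[2][0] = 3 + 5 = 8) = 8 (attained at k = 1)
  C[0][1] = min over k of (A[0][0] + B[0][1] = 10 + 0 = 10, A[0][1] + B[1][1] = 2 + 2 = 4, A[0][2] + B[2][1] = 3 + 0 = 3) = 3 (attained at k = 2)
  C[0][2] = min over k of (A[0][0] + B[0][2] = 10 + 9 = 19, A[0][1] + B[1][2] = 2 + 2 = 4, A[0][2] + B[2][2] = 3 + 4 = 7) = 4 (attained at k = 1)
  C[1][0] = min over k of (A[1][0] + B[0][0] = 4 + 1 = 5, A[1][1] + B[1][0] = 1 + 6 = 7, A[1][2] + B[2][0] = 2 + 5 = 7) = 5 (attained at k = 0)
  C[1][1] = min over k of (A[1][0] + B[0][1] = 4 + 0 = 4, A[1][1] + B[1][1] = 1 + 2 = 3, A[1][2] + B[2][1] = 2 + 0 = 2) = 2 (attained at k = 2)
  C[1][2] = min over k of (A[1][0] + B[0][2] = 4 + 9 = 13, A[1][1] + B[1][2] = 1 + 2 = 3, A[1][2] + B[2][2] = 2 + 4 = 6) = 3 (attained at k = 1)
  C[2][0] = min over k of (A[2][0] + B[0][0] = 9 + 1 = 10, A[2][1] + B[1][0] = 5 + 6 = 11, A[2][2] + B[2][0] = 6 + 5 = 11) = 10 (attained at k = 0)
  C[2][1] = min over k of (A[2][0] + B[0][1] = 9 + 0 = 9, A[2][1] + B[1][1] = 5 + 2 = 7, A[2][2] + B[2][1] = 6 + 0 = 6) = 6 (attained at k = 2)
  C[2][2] = min over k of (A[2][0] + B[0][2] = 9 + 9 = 18, A[2][1] + B[1][2] = 5 + 2 = 7, A[2][2] + B[2][2] = 6 + 4 = 10) = 7 (attained at k = 1)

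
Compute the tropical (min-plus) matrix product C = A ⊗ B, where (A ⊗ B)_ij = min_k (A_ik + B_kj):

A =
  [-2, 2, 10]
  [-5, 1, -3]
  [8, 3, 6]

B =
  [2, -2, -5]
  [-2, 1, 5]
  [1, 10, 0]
A ⊗ B =
  [0, -4, -7]
  [-3, -7, -10]
  [1, 4, 3]

Apply the min-plus product entry-by-entry:
  C[0][0] = min over k of (A[0][0] + B[0][0] = -2 + 2 = 0, A[0][1] + B[1][0] = 2 + -2 = 0, A[0][2] + B[2][0] = 10 + 1 = 11) = 0 (attained at k = 0)
  C[0][1] = min over k of (A[0][0] + B[0][1] = -2 + -2 = -4, A[0][1] + B[1][1] = 2 + 1 = 3, A[0][2] + B[2][1] = 10 + 10 = 20) = -4 (attained at k = 0)
  C[0][2] = min over k of (A[0][0] + B[0][2] = -2 + -5 = -7, A[0][1] + B[1][2] = 2 + 5 = 7, A[0][2] + B[2][2] = 10 + 0 = 10) = -7 (attained at k = 0)
  C[1][0] = min over k of (A[1][0] + B[0][0] = -5 + 2 = -3, A[1][1] + B[1][0] = 1 + -2 = -1, A[1][2] + B[2][0] = -3 + 1 = -2) = -3 (attained at k = 0)
  C[1][1] = min over k of (A[1][0] + B[0][1] = -5 + -2 = -7, A[1][1] + B[1][1] = 1 + 1 = 2, A[1][2] + B[2][1] = -3 + 10 = 7) = -7 (attained at k = 0)
  C[1][2] = min over k of (A[1][0] + B[0][2] = -5 + -5 = -10, A[1][1] + B[1][2] = 1 + 5 = 6, A[1][2] + B[2][2] = -3 + 0 = -3) = -10 (attained at k = 0)
  C[2][0] = min over k of (A[2][0] + B[0][0] = 8 + 2 = 10, A[2][1] + B[1][0] = 3 + -2 = 1, A[2][2] + B[2][0] = 6 + 1 = 7) = 1 (attained at k = 1)
  C[2][1] = min over k of (A[2][0] + B[0][1] = 8 + -2 = 6, A[2][1] + B[1][1] = 3 + 1 = 4, A[2][2] + B[2][1] = 6 + 10 = 16) = 4 (attained at k = 1)
  C[2][2] = min over k of (A[2][0] + B[0][2] = 8 + -5 = 3, A[2][1] + B[1][2] = 3 + 5 = 8, A[2][2] + B[2][2] = 6 + 0 = 6) = 3 (attained at k = 0)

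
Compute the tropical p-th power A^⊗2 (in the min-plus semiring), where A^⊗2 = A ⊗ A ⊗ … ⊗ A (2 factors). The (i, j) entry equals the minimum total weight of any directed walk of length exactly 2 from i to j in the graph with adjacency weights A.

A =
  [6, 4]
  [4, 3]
A^⊗2 =
  [8, 7]
  [7, 6]

Each entry (A^⊗2)_ij equals the minimum over all length-2 walks i = v_0 → v_1 → … → v_2 = j of Σ_t A[v_t][v_{t+1}]. For example, for (i, j) = (0, 1) we minimise over 2 possible intermediate vertex sequences; the minimum is 7, attained along the walk 0 → 1 → 1.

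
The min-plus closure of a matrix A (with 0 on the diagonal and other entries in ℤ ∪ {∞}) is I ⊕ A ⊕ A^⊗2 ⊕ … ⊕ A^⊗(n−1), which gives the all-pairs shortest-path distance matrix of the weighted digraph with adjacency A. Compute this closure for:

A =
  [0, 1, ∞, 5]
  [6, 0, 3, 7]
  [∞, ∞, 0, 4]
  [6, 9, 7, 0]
Closure =
  [0, 1, 4, 5]
  [6, 0, 3, 7]
  [10, 11, 0, 4]
  [6, 7, 7, 0]

This is the Floyd-Warshall all-pairs shortest-path computation. For each intermediate vertex k = 0, 1, …, 3, update dist[i][j] ← min(dist[i][j], dist[i][k] + dist[k][j]). The final matrix gives, for each (i, j), the minimum total weight of any directed path from i to j (possibly empty when i = j).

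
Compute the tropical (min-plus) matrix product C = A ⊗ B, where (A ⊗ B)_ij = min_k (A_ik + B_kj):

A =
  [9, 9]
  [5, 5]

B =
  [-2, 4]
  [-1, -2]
A ⊗ B =
  [7, 7]
  [3, 3]

Apply the min-plus product entry-by-entry:
  C[0][0] = min over k of (A[0][0] + B[0][0] = 9 + -2 = 7, A[0][1] + B[1][0] = 9 + -1 = 8) = 7 (attained at k = 0)
  C[0][1] = min over k of (A[0][0] + B[0][1] = 9 + 4 = 13, A[0][1] + B[1][1] = 9 + -2 = 7) = 7 (attained at k = 1)
  C[1][0] = min over k of (A[1][0] + B[0][0] = 5 + -2 = 3, A[1][1] + B[1][0] = 5 + -1 = 4) = 3 (attained at k = 0)
  C[1][1] = min over k of (A[1][0] + B[0][1] = 5 + 4 = 9, A[1][1] + B[1][1] = 5 + -2 = 3) = 3 (attained at k = 1)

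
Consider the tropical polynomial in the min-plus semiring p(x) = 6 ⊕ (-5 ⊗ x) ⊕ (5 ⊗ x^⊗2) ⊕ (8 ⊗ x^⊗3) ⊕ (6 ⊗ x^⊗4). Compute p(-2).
p(-2) = -7

A tropical monomial a ⊗ x^⊗i evaluates to a + i · x. Evaluating each term at x = -2:
  Term 0 contributes 6 + 0 · -2 = 6
  Term 1 contributes -5 + 1 · -2 = -7
  Term 2 contributes 5 + 2 · -2 = 1
  Term 3 contributes 8 + 3 · -2 = 2
  Term 4 contributes 6 + 4 · -2 = -2
p(-2) = ⊕ of these = min[6, -7, 1, 2, -2] = -7.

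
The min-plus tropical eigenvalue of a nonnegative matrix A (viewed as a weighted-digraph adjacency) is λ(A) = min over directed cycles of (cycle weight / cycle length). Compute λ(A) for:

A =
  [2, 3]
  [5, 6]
λ(A) = 2

Enumerate directed cycles and compute their means (weight / length). Sample:
  cycle 0 → 0: weight = 2, length = 1, mean = 2/1 ≈ 2.000
  cycle 1 → 1: weight = 6, length = 1, mean = 6/1 ≈ 6.000
  cycle 0 → 1 → 0: weight = 8, length = 2, mean = 8/2 ≈ 4.000
  cycle 1 → 0 → 1: weight = 8, length = 2, mean = 8/2 ≈ 4.000
Minimum mean = 2.000, attained e.g. along the cycle 0 → 0 with weight 2 and length 1. So λ(A) = 2/1 = 2.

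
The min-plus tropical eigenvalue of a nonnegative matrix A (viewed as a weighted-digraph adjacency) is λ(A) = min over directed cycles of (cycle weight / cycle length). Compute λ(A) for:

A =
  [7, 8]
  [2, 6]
λ(A) = 5

Enumerate directed cycles and compute their means (weight / length). Sample:
  cycle 0 → 0: weight = 7, length = 1, mean = 7/1 ≈ 7.000
  cycle 1 → 1: weight = 6, length = 1, mean = 6/1 ≈ 6.000
  cycle 0 → 1 → 0: weight = 10, length = 2, mean = 10/2 ≈ 5.000
  cycle 1 → 0 → 1: weight = 10, length = 2, mean = 10/2 ≈ 5.000
Minimum mean = 5.000, attained e.g. along the cycle 0 → 1 → 0 with weight 10 and length 2. So λ(A) = 10/2 = 5.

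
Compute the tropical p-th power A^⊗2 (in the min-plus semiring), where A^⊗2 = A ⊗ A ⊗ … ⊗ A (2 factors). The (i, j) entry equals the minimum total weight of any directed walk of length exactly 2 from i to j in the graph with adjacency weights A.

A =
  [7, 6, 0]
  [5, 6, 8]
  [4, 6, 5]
A^⊗2 =
  [4, 6, 5]
  [11, 11, 5]
  [9, 10, 4]

Each entry (A^⊗2)_ij equals the minimum over all length-2 walks i = v_0 → v_1 → … → v_2 = j of Σ_t A[v_t][v_{t+1}]. For example, for (i, j) = (0, 2) we minimise over 3 possible intermediate vertex sequences; the minimum is 5, attained along the walk 0 → 2 → 2.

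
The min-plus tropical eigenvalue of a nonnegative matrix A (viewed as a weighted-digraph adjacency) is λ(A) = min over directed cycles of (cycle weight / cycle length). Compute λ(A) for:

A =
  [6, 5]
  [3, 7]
λ(A) = 4

Enumerate directed cycles and compute their means (weight / length). Sample:
  cycle 0 → 0: weight = 6, length = 1, mean = 6/1 ≈ 6.000
  cycle 1 → 1: weight = 7, length = 1, mean = 7/1 ≈ 7.000
  cycle 0 → 1 → 0: weight = 8, length = 2, mean = 8/2 ≈ 4.000
  cycle 1 → 0 → 1: weight = 8, length = 2, mean = 8/2 ≈ 4.000
Minimum mean = 4.000, attained e.g. along the cycle 0 → 1 → 0 with weight 8 and length 2. So λ(A) = 8/2 = 4.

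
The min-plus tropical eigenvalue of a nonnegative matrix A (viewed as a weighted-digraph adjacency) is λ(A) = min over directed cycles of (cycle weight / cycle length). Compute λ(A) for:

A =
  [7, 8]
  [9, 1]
λ(A) = 1

Enumerate directed cycles and compute their means (weight / length). Sample:
  cycle 0 → 0: weight = 7, length = 1, mean = 7/1 ≈ 7.000
  cycle 1 → 1: weight = 1, length = 1, mean = 1/1 ≈ 1.000
  cycle 0 → 1 → 0: weight = 17, length = 2, mean = 17/2 ≈ 8.500
  cycle 1 → 0 → 1: weight = 17, length = 2, mean = 17/2 ≈ 8.500
Minimum mean = 1.000, attained e.g. along the cycle 1 → 1 with weight 1 and length 1. So λ(A) = 1/1 = 1.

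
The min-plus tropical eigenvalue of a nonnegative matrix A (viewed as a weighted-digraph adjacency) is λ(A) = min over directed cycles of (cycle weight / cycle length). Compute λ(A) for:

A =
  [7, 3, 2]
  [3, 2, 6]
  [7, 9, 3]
λ(A) = 2

Enumerate directed cycles and compute their means (weight / length). Sample:
  cycle 0 → 0: weight = 7, length = 1, mean = 7/1 ≈ 7.000
  cycle 1 → 1: weight = 2, length = 1, mean = 2/1 ≈ 2.000
  cycle 2 → 2: weight = 3, length = 1, mean = 3/1 ≈ 3.000
  cycle 0 → 1 → 0: weight = 6, length = 2, mean = 6/2 ≈ 3.000
  cycle 0 → 2 → 0: weight = 9, length = 2, mean = 9/2 ≈ 4.500
  cycle 1 → 0 → 1: weight = 6, length = 2, mean = 6/2 ≈ 3.000
Minimum mean = 2.000, attained e.g. along the cycle 1 → 1 with weight 2 and length 1. So λ(A) = 2/1 = 2.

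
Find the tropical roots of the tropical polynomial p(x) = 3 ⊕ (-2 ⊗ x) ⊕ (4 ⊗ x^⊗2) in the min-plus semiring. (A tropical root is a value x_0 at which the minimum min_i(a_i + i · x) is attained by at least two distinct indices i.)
Roots: {-6, 5}

Each tropical root is a break point of the lower envelope of the lines y = a_i + i · x (there are 3 lines, with slopes 0, 1, ..., 2). Only the lines that attain the minimum somewhere contribute to roots; other lines are dominated. Here the surviving (envelope) indices are i = 2, i = 1, i = 0.
Intersections between consecutive envelope lines give the roots: for adjacent envelope indices i < j the intersection is x = (a_i − a_j) / (j − i). Reading off the sorted break points: {-6, 5}.
Verification: at each break x_0, at least two indices attain the minimum of min_i(a_i + i · x_0).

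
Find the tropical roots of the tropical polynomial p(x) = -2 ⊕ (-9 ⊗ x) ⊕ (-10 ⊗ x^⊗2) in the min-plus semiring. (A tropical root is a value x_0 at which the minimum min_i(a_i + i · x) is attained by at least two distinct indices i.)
Roots: {1, 7}

Each tropical root is a break point of the lower envelope of the lines y = a_i + i · x (there are 3 lines, with slopes 0, 1, ..., 2). Only the lines that attain the minimum somewhere contribute to roots; other lines are dominated. Here the surviving (envelope) indices are i = 2, i = 1, i = 0.
Intersections between consecutive envelope lines give the roots: for adjacent envelope indices i < j the intersection is x = (a_i − a_j) / (j − i). Reading off the sorted break points: {1, 7}.
Verification: at each break x_0, at least two indices attain the minimum of min_i(a_i + i · x_0).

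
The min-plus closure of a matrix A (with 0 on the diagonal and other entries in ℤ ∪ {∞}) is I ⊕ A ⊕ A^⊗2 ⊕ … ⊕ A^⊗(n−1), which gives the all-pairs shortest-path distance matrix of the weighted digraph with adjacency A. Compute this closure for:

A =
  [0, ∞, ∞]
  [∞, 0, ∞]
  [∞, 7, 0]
Closure =
  [0, ∞, ∞]
  [∞, 0, ∞]
  [∞, 7, 0]

This is the Floyd-Warshall all-pairs shortest-path computation. For each intermediate vertex k = 0, 1, …, 2, update dist[i][j] ← min(dist[i][j], dist[i][k] + dist[k][j]). The final matrix gives, for each (i, j), the minimum total weight of any directed path from i to j (possibly empty when i = j).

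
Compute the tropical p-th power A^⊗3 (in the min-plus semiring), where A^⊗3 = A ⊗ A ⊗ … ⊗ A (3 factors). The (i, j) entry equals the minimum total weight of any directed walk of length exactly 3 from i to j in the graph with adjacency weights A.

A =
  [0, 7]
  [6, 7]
A^⊗3 =
  [0, 7]
  [6, 13]

Each entry (A^⊗3)_ij equals the minimum over all length-3 walks i = v_0 → v_1 → … → v_3 = j of Σ_t A[v_t][v_{t+1}]. For example, for (i, j) = (0, 1) we minimise over 4 possible intermediate vertex sequences; the minimum is 7, attained along the walk 0 → 0 → 0 → 1.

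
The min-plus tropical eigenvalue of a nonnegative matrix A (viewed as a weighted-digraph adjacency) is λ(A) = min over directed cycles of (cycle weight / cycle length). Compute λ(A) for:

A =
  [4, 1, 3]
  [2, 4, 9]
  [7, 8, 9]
λ(A) = 3/2

Enumerate directed cycles and compute their means (weight / length). Sample:
  cycle 0 → 0: weight = 4, length = 1, mean = 4/1 ≈ 4.000
  cycle 1 → 1: weight = 4, length = 1, mean = 4/1 ≈ 4.000
  cycle 2 → 2: weight = 9, length = 1, mean = 9/1 ≈ 9.000
  cycle 0 → 1 → 0: weight = 3, length = 2, mean = 3/2 ≈ 1.500
  cycle 0 → 2 → 0: weight = 10, length = 2, mean = 10/2 ≈ 5.000
  cycle 1 → 0 → 1: weight = 3, length = 2, mean = 3/2 ≈ 1.500
Minimum mean = 1.500, attained e.g. along the cycle 0 → 1 → 0 with weight 3 and length 2. So λ(A) = 3/2 = 3/2.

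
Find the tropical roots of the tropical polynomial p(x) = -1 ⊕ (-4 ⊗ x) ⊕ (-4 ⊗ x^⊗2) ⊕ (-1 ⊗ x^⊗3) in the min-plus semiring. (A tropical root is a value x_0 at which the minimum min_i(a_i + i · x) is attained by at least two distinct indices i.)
Roots: {-3, 0, 3}

Each tropical root is a break point of the lower envelope of the lines y = a_i + i · x (there are 4 lines, with slopes 0, 1, ..., 3). Only the lines that attain the minimum somewhere contribute to roots; other lines are dominated. Here the surviving (envelope) indices are i = 3, i = 2, i = 1, i = 0.
Intersections between consecutive envelope lines give the roots: for adjacent envelope indices i < j the intersection is x = (a_i − a_j) / (j − i). Reading off the sorted break points: {-3, 0, 3}.
Verification: at each break x_0, at least two indices attain the minimum of min_i(a_i + i · x_0).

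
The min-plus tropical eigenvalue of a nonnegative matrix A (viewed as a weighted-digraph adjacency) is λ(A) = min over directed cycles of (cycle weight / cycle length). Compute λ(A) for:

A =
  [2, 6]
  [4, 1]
λ(A) = 1

Enumerate directed cycles and compute their means (weight / length). Sample:
  cycle 0 → 0: weight = 2, length = 1, mean = 2/1 ≈ 2.000
  cycle 1 → 1: weight = 1, length = 1, mean = 1/1 ≈ 1.000
  cycle 0 → 1 → 0: weight = 10, length = 2, mean = 10/2 ≈ 5.000
  cycle 1 → 0 → 1: weight = 10, length = 2, mean = 10/2 ≈ 5.000
Minimum mean = 1.000, attained e.g. along the cycle 1 → 1 with weight 1 and length 1. So λ(A) = 1/1 = 1.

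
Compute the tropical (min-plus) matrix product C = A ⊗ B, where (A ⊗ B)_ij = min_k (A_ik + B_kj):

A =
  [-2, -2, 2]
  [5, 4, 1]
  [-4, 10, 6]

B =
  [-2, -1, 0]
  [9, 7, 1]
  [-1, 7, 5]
A ⊗ B =
  [-4, -3, -2]
  [0, 4, 5]
  [-6, -5, -4]

Apply the min-plus product entry-by-entry:
  C[0][0] = min over k of (A[0][0] + B[0][0] = -2 + -2 = -4, A[0][1] + B[1][0] = -2 + 9 = 7, A[0][2] + B[2][0] = 2 + -1 = 1) = -4 (attained at k = 0)
  C[0][1] = min over k of (A[0][0] + B[0][1] = -2 + -1 = -3, A[0][1] + B[1][1] = -2 + 7 = 5, A[0][2] + B[2][1] = 2 + 7 = 9) = -3 (attained at k = 0)
  C[0][2] = min over k of (A[0][0] + B[0][2] = -2 + 0 = -2, A[0][1] + B[1][2] = -2 + 1 = -1, A[0][2] + B[2][2] = 2 + 5 = 7) = -2 (attained at k = 0)
  C[1][0] = min over k of (A[1][0] + B[0][0] = 5 + -2 = 3, A[1][1] + B[1][0] = 4 + 9 = 13, A[1][2] + B[2][0] = 1 + -1 = 0) = 0 (attained at k = 2)
  C[1][1] = min over k of (A[1][0] + B[0][1] = 5 + -1 = 4, A[1][1] + B[1][1] = 4 + 7 = 11, A[1][2] + B[2][1] = 1 + 7 = 8) = 4 (attained at k = 0)
  C[1][2] = min over k of (A[1][0] + B[0][2] = 5 + 0 = 5, A[1][1] + B[1][2] = 4 + 1 = 5, A[1][2] + B[2][2] = 1 + 5 = 6) = 5 (attained at k = 0)
  C[2][0] = min over k of (A[2][0] + B[0][0] = -4 + -2 = -6, A[2][1] + B[1][0] = 10 + 9 = 19, A[2][2] + B[2][0] = 6 + -1 = 5) = -6 (attained at k = 0)
  C[2][1] = min over k of (A[2][0] + B[0][1] = -4 + -1 = -5, A[2][1] + B[1][1] = 10 + 7 = 17, A[2][2] + B[2][1] = 6 + 7 = 13) = -5 (attained at k = 0)
  C[2][2] = min over k of (A[2][0] + B[0][2] = -4 + 0 = -4, A[2][1] + B[1][2] = 10 + 1 = 11, A[2][2] + B[2][2] = 6 + 5 = 11) = -4 (attained at k = 0)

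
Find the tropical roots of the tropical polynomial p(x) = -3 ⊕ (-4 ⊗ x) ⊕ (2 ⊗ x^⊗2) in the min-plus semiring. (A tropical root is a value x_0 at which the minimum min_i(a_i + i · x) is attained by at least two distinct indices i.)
Roots: {-6, 1}

Each tropical root is a break point of the lower envelope of the lines y = a_i + i · x (there are 3 lines, with slopes 0, 1, ..., 2). Only the lines that attain the minimum somewhere contribute to roots; other lines are dominated. Here the surviving (envelope) indices are i = 2, i = 1, i = 0.
Intersections between consecutive envelope lines give the roots: for adjacent envelope indices i < j the intersection is x = (a_i − a_j) / (j − i). Reading off the sorted break points: {-6, 1}.
Verification: at each break x_0, at least two indices attain the minimum of min_i(a_i + i · x_0).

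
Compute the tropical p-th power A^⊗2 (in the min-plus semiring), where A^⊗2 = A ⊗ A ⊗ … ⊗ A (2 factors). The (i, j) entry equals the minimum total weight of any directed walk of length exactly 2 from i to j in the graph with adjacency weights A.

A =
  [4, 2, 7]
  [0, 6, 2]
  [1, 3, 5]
A^⊗2 =
  [2, 6, 4]
  [3, 2, 7]
  [3, 3, 5]

Each entry (A^⊗2)_ij equals the minimum over all length-2 walks i = v_0 → v_1 → … → v_2 = j of Σ_t A[v_t][v_{t+1}]. For example, for (i, j) = (0, 2) we minimise over 3 possible intermediate vertex sequences; the minimum is 4, attained along the walk 0 → 1 → 2.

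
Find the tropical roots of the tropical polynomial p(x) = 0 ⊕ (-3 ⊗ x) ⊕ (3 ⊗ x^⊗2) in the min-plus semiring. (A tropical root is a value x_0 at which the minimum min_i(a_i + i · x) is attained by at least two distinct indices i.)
Roots: {-6, 3}

Each tropical root is a break point of the lower envelope of the lines y = a_i + i · x (there are 3 lines, with slopes 0, 1, ..., 2). Only the lines that attain the minimum somewhere contribute to roots; other lines are dominated. Here the surviving (envelope) indices are i = 2, i = 1, i = 0.
Intersections between consecutive envelope lines give the roots: for adjacent envelope indices i < j the intersection is x = (a_i − a_j) / (j − i). Reading off the sorted break points: {-6, 3}.
Verification: at each break x_0, at least two indices attain the minimum of min_i(a_i + i · x_0).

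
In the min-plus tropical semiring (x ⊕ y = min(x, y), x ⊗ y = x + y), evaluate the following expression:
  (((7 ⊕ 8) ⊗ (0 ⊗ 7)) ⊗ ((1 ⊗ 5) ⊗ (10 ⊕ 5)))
(((7 ⊕ 8) ⊗ (0 ⊗ 7)) ⊗ ((1 ⊗ 5) ⊗ (10 ⊕ 5))) = 25

Expand innermost to outermost. Recall ⊕ takes the minimum of its arguments and ⊗ takes their sum. Working out the expression (((7 ⊕ 8) ⊗ (0 ⊗ 7)) ⊗ ((1 ⊗ 5) ⊗ (10 ⊕ 5))) gives 25.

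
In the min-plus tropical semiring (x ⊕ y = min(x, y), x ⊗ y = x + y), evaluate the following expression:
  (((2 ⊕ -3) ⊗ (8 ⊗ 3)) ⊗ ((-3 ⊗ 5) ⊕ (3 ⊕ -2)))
(((2 ⊕ -3) ⊗ (8 ⊗ 3)) ⊗ ((-3 ⊗ 5) ⊕ (3 ⊕ -2))) = 6

Expand innermost to outermost. Recall ⊕ takes the minimum of its arguments and ⊗ takes their sum. Working out the expression (((2 ⊕ -3) ⊗ (8 ⊗ 3)) ⊗ ((-3 ⊗ 5) ⊕ (3 ⊕ -2))) gives 6.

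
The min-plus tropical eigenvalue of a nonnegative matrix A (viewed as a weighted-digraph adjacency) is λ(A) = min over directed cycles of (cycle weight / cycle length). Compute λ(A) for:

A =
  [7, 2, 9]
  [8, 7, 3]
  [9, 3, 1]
λ(A) = 1

Enumerate directed cycles and compute their means (weight / length). Sample:
  cycle 0 → 0: weight = 7, length = 1, mean = 7/1 ≈ 7.000
  cycle 1 → 1: weight = 7, length = 1, mean = 7/1 ≈ 7.000
  cycle 2 → 2: weight = 1, length = 1, mean = 1/1 ≈ 1.000
  cycle 0 → 1 → 0: weight = 10, length = 2, mean = 10/2 ≈ 5.000
  cycle 0 → 2 → 0: weight = 18, length = 2, mean = 18/2 ≈ 9.000
  cycle 1 → 0 → 1: weight = 10, length = 2, mean = 10/2 ≈ 5.000
Minimum mean = 1.000, attained e.g. along the cycle 2 → 2 with weight 1 and length 1. So λ(A) = 1/1 = 1.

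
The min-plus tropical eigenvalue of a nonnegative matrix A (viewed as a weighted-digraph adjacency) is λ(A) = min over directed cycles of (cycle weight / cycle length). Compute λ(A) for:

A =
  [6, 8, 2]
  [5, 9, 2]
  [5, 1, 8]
λ(A) = 3/2

Enumerate directed cycles and compute their means (weight / length). Sample:
  cycle 0 → 0: weight = 6, length = 1, mean = 6/1 ≈ 6.000
  cycle 1 → 1: weight = 9, length = 1, mean = 9/1 ≈ 9.000
  cycle 2 → 2: weight = 8, length = 1, mean = 8/1 ≈ 8.000
  cycle 0 → 1 → 0: weight = 13, length = 2, mean = 13/2 ≈ 6.500
  cycle 0 → 2 → 0: weight = 7, length = 2, mean = 7/2 ≈ 3.500
  cycle 1 → 0 → 1: weight = 13, length = 2, mean = 13/2 ≈ 6.500
Minimum mean = 1.500, attained e.g. along the cycle 1 → 2 → 1 with weight 3 and length 2. So λ(A) = 3/2 = 3/2.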